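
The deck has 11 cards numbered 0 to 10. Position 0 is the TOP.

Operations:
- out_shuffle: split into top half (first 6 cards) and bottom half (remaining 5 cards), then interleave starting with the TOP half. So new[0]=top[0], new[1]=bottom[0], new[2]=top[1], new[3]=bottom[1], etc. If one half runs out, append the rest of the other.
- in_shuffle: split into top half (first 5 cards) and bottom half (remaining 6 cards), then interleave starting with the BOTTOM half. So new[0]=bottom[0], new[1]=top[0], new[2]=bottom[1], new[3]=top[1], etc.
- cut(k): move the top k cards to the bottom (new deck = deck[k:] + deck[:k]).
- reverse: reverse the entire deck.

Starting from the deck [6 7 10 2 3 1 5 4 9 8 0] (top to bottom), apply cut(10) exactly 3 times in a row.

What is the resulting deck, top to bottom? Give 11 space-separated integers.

After op 1 (cut(10)): [0 6 7 10 2 3 1 5 4 9 8]
After op 2 (cut(10)): [8 0 6 7 10 2 3 1 5 4 9]
After op 3 (cut(10)): [9 8 0 6 7 10 2 3 1 5 4]

Answer: 9 8 0 6 7 10 2 3 1 5 4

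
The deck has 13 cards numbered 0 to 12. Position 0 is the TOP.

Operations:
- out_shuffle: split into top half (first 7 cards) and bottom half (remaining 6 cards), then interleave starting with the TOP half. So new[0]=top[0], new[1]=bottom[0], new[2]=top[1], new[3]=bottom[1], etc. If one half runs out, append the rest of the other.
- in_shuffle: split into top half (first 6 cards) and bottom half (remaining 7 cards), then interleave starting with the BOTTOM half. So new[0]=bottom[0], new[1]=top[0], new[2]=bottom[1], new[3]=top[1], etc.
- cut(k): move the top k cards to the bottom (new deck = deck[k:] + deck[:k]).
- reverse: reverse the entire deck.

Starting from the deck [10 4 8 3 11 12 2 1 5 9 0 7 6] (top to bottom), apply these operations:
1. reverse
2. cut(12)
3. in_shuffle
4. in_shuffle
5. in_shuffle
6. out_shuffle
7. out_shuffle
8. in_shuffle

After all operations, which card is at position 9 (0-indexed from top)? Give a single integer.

Answer: 11

Derivation:
After op 1 (reverse): [6 7 0 9 5 1 2 12 11 3 8 4 10]
After op 2 (cut(12)): [10 6 7 0 9 5 1 2 12 11 3 8 4]
After op 3 (in_shuffle): [1 10 2 6 12 7 11 0 3 9 8 5 4]
After op 4 (in_shuffle): [11 1 0 10 3 2 9 6 8 12 5 7 4]
After op 5 (in_shuffle): [9 11 6 1 8 0 12 10 5 3 7 2 4]
After op 6 (out_shuffle): [9 10 11 5 6 3 1 7 8 2 0 4 12]
After op 7 (out_shuffle): [9 7 10 8 11 2 5 0 6 4 3 12 1]
After op 8 (in_shuffle): [5 9 0 7 6 10 4 8 3 11 12 2 1]
Position 9: card 11.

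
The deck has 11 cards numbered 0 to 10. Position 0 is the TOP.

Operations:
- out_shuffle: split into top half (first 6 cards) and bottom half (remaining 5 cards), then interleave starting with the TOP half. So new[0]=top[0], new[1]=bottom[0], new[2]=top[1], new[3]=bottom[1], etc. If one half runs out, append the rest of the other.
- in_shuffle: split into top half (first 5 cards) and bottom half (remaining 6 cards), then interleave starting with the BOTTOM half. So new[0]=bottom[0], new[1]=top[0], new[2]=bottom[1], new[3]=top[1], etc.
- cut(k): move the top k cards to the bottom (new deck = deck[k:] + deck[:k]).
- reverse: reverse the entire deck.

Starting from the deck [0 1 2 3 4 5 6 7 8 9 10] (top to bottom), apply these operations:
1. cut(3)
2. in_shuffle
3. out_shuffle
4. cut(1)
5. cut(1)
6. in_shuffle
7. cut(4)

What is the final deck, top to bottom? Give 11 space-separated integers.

After op 1 (cut(3)): [3 4 5 6 7 8 9 10 0 1 2]
After op 2 (in_shuffle): [8 3 9 4 10 5 0 6 1 7 2]
After op 3 (out_shuffle): [8 0 3 6 9 1 4 7 10 2 5]
After op 4 (cut(1)): [0 3 6 9 1 4 7 10 2 5 8]
After op 5 (cut(1)): [3 6 9 1 4 7 10 2 5 8 0]
After op 6 (in_shuffle): [7 3 10 6 2 9 5 1 8 4 0]
After op 7 (cut(4)): [2 9 5 1 8 4 0 7 3 10 6]

Answer: 2 9 5 1 8 4 0 7 3 10 6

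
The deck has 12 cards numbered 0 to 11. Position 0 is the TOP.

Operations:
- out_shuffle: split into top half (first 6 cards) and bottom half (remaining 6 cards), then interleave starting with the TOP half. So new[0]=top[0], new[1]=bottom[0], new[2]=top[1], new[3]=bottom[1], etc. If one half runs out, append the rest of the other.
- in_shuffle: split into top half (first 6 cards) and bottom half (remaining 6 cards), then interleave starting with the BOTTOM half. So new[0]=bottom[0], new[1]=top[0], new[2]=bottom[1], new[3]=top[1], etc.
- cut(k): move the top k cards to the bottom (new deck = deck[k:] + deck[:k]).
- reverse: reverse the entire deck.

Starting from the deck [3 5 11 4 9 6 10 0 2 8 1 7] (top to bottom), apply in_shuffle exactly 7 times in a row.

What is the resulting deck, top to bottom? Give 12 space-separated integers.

After op 1 (in_shuffle): [10 3 0 5 2 11 8 4 1 9 7 6]
After op 2 (in_shuffle): [8 10 4 3 1 0 9 5 7 2 6 11]
After op 3 (in_shuffle): [9 8 5 10 7 4 2 3 6 1 11 0]
After op 4 (in_shuffle): [2 9 3 8 6 5 1 10 11 7 0 4]
After op 5 (in_shuffle): [1 2 10 9 11 3 7 8 0 6 4 5]
After op 6 (in_shuffle): [7 1 8 2 0 10 6 9 4 11 5 3]
After op 7 (in_shuffle): [6 7 9 1 4 8 11 2 5 0 3 10]

Answer: 6 7 9 1 4 8 11 2 5 0 3 10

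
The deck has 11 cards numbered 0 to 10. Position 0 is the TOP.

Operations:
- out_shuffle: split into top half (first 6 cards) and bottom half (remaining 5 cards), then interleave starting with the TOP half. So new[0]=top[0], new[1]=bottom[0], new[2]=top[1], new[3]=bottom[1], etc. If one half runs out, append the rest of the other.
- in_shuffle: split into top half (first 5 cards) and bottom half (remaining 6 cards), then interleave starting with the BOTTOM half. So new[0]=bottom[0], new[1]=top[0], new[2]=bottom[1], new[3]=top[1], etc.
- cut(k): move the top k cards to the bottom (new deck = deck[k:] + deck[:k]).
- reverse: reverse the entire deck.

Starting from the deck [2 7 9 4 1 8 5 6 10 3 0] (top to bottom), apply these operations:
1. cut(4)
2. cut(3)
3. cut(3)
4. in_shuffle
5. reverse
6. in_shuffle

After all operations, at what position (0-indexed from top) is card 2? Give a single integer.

After op 1 (cut(4)): [1 8 5 6 10 3 0 2 7 9 4]
After op 2 (cut(3)): [6 10 3 0 2 7 9 4 1 8 5]
After op 3 (cut(3)): [0 2 7 9 4 1 8 5 6 10 3]
After op 4 (in_shuffle): [1 0 8 2 5 7 6 9 10 4 3]
After op 5 (reverse): [3 4 10 9 6 7 5 2 8 0 1]
After op 6 (in_shuffle): [7 3 5 4 2 10 8 9 0 6 1]
Card 2 is at position 4.

Answer: 4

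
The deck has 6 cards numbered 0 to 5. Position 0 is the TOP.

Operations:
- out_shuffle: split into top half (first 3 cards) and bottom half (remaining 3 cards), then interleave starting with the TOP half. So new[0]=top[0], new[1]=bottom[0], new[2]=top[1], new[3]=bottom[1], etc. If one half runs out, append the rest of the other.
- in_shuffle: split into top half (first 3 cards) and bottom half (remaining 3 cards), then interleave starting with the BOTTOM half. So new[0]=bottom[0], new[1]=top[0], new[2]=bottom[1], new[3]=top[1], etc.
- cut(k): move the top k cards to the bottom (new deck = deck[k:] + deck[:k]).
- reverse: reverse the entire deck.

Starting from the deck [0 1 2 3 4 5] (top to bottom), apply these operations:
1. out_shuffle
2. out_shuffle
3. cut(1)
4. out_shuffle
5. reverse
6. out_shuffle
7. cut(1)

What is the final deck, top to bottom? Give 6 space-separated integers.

After op 1 (out_shuffle): [0 3 1 4 2 5]
After op 2 (out_shuffle): [0 4 3 2 1 5]
After op 3 (cut(1)): [4 3 2 1 5 0]
After op 4 (out_shuffle): [4 1 3 5 2 0]
After op 5 (reverse): [0 2 5 3 1 4]
After op 6 (out_shuffle): [0 3 2 1 5 4]
After op 7 (cut(1)): [3 2 1 5 4 0]

Answer: 3 2 1 5 4 0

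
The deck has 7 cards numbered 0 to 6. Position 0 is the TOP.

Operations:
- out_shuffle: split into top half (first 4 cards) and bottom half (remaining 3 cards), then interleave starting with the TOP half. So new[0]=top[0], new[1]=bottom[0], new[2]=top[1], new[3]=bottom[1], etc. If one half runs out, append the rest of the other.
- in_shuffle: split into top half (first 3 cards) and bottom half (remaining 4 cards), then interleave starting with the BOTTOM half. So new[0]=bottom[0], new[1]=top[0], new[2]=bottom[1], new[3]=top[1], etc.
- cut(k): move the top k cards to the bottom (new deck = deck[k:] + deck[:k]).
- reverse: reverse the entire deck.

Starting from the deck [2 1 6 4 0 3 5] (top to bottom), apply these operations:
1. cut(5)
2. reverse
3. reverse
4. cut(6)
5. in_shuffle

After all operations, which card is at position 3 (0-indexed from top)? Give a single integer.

After op 1 (cut(5)): [3 5 2 1 6 4 0]
After op 2 (reverse): [0 4 6 1 2 5 3]
After op 3 (reverse): [3 5 2 1 6 4 0]
After op 4 (cut(6)): [0 3 5 2 1 6 4]
After op 5 (in_shuffle): [2 0 1 3 6 5 4]
Position 3: card 3.

Answer: 3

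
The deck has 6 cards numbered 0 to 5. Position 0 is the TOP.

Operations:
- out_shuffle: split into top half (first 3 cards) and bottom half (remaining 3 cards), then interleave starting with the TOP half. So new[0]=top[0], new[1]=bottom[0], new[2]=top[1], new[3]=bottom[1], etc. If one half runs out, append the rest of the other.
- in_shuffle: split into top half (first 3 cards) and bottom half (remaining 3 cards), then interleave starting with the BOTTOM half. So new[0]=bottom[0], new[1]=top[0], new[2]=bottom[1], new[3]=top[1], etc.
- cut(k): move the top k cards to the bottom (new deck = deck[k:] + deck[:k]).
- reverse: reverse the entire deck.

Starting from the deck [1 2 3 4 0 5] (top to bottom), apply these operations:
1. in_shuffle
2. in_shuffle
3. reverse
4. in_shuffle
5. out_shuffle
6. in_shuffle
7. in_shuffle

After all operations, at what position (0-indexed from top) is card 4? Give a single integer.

After op 1 (in_shuffle): [4 1 0 2 5 3]
After op 2 (in_shuffle): [2 4 5 1 3 0]
After op 3 (reverse): [0 3 1 5 4 2]
After op 4 (in_shuffle): [5 0 4 3 2 1]
After op 5 (out_shuffle): [5 3 0 2 4 1]
After op 6 (in_shuffle): [2 5 4 3 1 0]
After op 7 (in_shuffle): [3 2 1 5 0 4]
Card 4 is at position 5.

Answer: 5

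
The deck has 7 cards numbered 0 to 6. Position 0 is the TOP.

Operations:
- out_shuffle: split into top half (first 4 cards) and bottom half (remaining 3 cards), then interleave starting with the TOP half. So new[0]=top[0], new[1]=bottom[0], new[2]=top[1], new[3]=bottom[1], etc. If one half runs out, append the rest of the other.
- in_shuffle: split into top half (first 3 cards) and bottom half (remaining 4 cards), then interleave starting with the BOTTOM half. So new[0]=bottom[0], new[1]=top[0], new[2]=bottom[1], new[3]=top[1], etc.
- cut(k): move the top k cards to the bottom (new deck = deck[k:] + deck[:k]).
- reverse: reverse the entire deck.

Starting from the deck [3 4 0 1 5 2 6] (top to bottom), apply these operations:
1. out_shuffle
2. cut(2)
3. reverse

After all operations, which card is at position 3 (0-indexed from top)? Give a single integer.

After op 1 (out_shuffle): [3 5 4 2 0 6 1]
After op 2 (cut(2)): [4 2 0 6 1 3 5]
After op 3 (reverse): [5 3 1 6 0 2 4]
Position 3: card 6.

Answer: 6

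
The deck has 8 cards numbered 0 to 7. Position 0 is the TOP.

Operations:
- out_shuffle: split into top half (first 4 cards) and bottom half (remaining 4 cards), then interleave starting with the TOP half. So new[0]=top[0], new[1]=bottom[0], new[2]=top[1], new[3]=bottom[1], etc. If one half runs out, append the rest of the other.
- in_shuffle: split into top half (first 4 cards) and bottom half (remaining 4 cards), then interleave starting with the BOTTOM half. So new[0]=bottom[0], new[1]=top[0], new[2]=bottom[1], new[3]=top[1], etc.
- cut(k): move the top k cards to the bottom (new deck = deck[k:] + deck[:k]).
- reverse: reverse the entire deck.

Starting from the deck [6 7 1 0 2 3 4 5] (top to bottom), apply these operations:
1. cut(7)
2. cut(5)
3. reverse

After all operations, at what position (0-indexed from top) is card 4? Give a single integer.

After op 1 (cut(7)): [5 6 7 1 0 2 3 4]
After op 2 (cut(5)): [2 3 4 5 6 7 1 0]
After op 3 (reverse): [0 1 7 6 5 4 3 2]
Card 4 is at position 5.

Answer: 5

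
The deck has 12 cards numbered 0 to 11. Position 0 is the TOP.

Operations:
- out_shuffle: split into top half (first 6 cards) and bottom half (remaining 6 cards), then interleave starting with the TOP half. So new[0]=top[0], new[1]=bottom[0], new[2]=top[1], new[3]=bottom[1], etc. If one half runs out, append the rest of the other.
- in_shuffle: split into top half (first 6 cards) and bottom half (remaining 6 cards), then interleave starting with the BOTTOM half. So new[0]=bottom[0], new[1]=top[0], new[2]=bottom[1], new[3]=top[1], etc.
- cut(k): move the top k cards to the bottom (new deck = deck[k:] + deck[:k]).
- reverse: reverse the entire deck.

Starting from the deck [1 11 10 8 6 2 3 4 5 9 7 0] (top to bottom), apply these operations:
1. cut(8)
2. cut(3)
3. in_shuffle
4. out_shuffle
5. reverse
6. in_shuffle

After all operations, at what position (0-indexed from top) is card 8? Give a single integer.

Answer: 9

Derivation:
After op 1 (cut(8)): [5 9 7 0 1 11 10 8 6 2 3 4]
After op 2 (cut(3)): [0 1 11 10 8 6 2 3 4 5 9 7]
After op 3 (in_shuffle): [2 0 3 1 4 11 5 10 9 8 7 6]
After op 4 (out_shuffle): [2 5 0 10 3 9 1 8 4 7 11 6]
After op 5 (reverse): [6 11 7 4 8 1 9 3 10 0 5 2]
After op 6 (in_shuffle): [9 6 3 11 10 7 0 4 5 8 2 1]
Card 8 is at position 9.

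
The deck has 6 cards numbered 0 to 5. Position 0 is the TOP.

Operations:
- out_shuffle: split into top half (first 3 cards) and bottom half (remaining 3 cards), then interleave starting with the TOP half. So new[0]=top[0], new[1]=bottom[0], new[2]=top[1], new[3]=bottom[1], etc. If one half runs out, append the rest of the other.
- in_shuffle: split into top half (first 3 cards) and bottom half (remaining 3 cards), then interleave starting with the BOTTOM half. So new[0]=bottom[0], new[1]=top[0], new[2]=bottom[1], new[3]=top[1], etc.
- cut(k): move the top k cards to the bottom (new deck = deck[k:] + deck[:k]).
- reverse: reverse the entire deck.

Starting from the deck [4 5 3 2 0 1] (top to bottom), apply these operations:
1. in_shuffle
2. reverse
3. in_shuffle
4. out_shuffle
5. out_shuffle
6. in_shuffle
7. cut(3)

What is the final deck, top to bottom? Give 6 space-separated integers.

After op 1 (in_shuffle): [2 4 0 5 1 3]
After op 2 (reverse): [3 1 5 0 4 2]
After op 3 (in_shuffle): [0 3 4 1 2 5]
After op 4 (out_shuffle): [0 1 3 2 4 5]
After op 5 (out_shuffle): [0 2 1 4 3 5]
After op 6 (in_shuffle): [4 0 3 2 5 1]
After op 7 (cut(3)): [2 5 1 4 0 3]

Answer: 2 5 1 4 0 3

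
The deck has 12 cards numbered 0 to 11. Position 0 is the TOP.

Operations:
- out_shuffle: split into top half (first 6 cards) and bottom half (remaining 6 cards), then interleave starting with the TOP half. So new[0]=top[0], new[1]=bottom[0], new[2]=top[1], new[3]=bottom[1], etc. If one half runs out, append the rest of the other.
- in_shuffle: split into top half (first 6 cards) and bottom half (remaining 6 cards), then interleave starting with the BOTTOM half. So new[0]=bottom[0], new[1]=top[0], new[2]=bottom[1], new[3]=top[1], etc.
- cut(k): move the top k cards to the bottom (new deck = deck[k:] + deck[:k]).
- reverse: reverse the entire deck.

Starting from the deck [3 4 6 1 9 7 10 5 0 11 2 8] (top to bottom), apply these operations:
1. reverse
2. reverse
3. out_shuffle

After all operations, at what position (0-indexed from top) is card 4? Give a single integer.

After op 1 (reverse): [8 2 11 0 5 10 7 9 1 6 4 3]
After op 2 (reverse): [3 4 6 1 9 7 10 5 0 11 2 8]
After op 3 (out_shuffle): [3 10 4 5 6 0 1 11 9 2 7 8]
Card 4 is at position 2.

Answer: 2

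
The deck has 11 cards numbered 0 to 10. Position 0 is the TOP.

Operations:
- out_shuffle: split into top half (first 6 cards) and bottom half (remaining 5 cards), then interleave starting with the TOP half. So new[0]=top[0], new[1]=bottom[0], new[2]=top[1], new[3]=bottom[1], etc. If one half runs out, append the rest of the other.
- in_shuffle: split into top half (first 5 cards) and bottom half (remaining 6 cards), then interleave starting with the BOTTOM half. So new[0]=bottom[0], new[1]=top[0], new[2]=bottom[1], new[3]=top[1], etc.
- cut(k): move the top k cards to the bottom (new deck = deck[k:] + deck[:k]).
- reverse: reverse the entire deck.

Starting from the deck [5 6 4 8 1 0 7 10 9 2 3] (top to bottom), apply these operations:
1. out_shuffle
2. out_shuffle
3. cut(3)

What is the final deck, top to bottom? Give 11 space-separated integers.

After op 1 (out_shuffle): [5 7 6 10 4 9 8 2 1 3 0]
After op 2 (out_shuffle): [5 8 7 2 6 1 10 3 4 0 9]
After op 3 (cut(3)): [2 6 1 10 3 4 0 9 5 8 7]

Answer: 2 6 1 10 3 4 0 9 5 8 7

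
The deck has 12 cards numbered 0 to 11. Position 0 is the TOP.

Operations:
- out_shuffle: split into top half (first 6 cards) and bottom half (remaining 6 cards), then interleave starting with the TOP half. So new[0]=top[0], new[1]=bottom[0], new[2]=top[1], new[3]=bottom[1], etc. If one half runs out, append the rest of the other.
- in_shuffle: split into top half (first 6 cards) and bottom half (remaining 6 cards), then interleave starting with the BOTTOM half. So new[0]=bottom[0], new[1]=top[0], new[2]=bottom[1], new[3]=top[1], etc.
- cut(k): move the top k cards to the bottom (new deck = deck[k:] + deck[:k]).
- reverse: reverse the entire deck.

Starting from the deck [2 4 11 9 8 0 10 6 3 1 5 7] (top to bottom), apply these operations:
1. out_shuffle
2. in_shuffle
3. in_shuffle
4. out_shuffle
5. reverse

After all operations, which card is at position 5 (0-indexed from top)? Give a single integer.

Answer: 2

Derivation:
After op 1 (out_shuffle): [2 10 4 6 11 3 9 1 8 5 0 7]
After op 2 (in_shuffle): [9 2 1 10 8 4 5 6 0 11 7 3]
After op 3 (in_shuffle): [5 9 6 2 0 1 11 10 7 8 3 4]
After op 4 (out_shuffle): [5 11 9 10 6 7 2 8 0 3 1 4]
After op 5 (reverse): [4 1 3 0 8 2 7 6 10 9 11 5]
Position 5: card 2.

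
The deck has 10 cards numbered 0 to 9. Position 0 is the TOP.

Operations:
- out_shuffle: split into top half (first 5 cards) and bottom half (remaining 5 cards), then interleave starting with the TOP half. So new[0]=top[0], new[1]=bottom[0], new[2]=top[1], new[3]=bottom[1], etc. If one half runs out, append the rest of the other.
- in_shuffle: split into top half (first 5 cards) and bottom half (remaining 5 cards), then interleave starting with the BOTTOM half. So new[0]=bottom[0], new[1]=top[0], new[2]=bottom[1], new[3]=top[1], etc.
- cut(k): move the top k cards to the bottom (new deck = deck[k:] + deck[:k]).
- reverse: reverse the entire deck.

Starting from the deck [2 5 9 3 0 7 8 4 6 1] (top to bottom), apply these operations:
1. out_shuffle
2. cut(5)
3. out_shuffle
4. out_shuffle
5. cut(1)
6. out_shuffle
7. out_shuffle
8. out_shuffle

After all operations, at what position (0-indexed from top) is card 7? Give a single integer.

After op 1 (out_shuffle): [2 7 5 8 9 4 3 6 0 1]
After op 2 (cut(5)): [4 3 6 0 1 2 7 5 8 9]
After op 3 (out_shuffle): [4 2 3 7 6 5 0 8 1 9]
After op 4 (out_shuffle): [4 5 2 0 3 8 7 1 6 9]
After op 5 (cut(1)): [5 2 0 3 8 7 1 6 9 4]
After op 6 (out_shuffle): [5 7 2 1 0 6 3 9 8 4]
After op 7 (out_shuffle): [5 6 7 3 2 9 1 8 0 4]
After op 8 (out_shuffle): [5 9 6 1 7 8 3 0 2 4]
Card 7 is at position 4.

Answer: 4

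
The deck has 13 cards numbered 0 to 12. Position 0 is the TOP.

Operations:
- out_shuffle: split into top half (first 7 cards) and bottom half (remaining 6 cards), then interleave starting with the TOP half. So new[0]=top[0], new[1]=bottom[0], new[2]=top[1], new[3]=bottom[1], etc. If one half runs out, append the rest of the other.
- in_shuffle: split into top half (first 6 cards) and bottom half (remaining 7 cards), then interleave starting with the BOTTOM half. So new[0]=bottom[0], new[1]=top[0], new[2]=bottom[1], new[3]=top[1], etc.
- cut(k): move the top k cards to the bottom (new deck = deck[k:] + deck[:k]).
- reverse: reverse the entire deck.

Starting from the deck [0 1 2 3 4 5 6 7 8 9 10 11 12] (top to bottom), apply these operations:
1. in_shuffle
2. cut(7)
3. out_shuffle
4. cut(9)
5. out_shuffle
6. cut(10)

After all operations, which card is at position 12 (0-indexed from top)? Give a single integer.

After op 1 (in_shuffle): [6 0 7 1 8 2 9 3 10 4 11 5 12]
After op 2 (cut(7)): [3 10 4 11 5 12 6 0 7 1 8 2 9]
After op 3 (out_shuffle): [3 0 10 7 4 1 11 8 5 2 12 9 6]
After op 4 (cut(9)): [2 12 9 6 3 0 10 7 4 1 11 8 5]
After op 5 (out_shuffle): [2 7 12 4 9 1 6 11 3 8 0 5 10]
After op 6 (cut(10)): [0 5 10 2 7 12 4 9 1 6 11 3 8]
Position 12: card 8.

Answer: 8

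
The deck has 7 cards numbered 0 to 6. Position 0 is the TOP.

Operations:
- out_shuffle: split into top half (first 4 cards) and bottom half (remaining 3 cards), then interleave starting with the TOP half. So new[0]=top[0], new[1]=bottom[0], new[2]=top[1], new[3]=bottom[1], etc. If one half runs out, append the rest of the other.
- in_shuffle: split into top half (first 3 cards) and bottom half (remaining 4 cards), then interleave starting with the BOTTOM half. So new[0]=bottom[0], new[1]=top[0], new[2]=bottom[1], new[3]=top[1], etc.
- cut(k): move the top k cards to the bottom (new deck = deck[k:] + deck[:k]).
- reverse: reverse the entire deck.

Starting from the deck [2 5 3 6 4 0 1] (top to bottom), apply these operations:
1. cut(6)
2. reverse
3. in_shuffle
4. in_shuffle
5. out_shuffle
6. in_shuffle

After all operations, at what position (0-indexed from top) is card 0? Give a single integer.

Answer: 6

Derivation:
After op 1 (cut(6)): [1 2 5 3 6 4 0]
After op 2 (reverse): [0 4 6 3 5 2 1]
After op 3 (in_shuffle): [3 0 5 4 2 6 1]
After op 4 (in_shuffle): [4 3 2 0 6 5 1]
After op 5 (out_shuffle): [4 6 3 5 2 1 0]
After op 6 (in_shuffle): [5 4 2 6 1 3 0]
Card 0 is at position 6.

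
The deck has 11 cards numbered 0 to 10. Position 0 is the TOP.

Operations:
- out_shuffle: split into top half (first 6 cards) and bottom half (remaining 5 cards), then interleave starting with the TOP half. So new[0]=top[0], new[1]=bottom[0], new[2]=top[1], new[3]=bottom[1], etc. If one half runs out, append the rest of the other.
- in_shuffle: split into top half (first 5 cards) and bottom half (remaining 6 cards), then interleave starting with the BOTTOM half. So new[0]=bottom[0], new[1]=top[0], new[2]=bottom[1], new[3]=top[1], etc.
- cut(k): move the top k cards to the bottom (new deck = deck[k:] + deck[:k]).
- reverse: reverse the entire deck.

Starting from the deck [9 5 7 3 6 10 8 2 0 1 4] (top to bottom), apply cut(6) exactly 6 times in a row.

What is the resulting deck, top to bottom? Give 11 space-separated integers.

After op 1 (cut(6)): [8 2 0 1 4 9 5 7 3 6 10]
After op 2 (cut(6)): [5 7 3 6 10 8 2 0 1 4 9]
After op 3 (cut(6)): [2 0 1 4 9 5 7 3 6 10 8]
After op 4 (cut(6)): [7 3 6 10 8 2 0 1 4 9 5]
After op 5 (cut(6)): [0 1 4 9 5 7 3 6 10 8 2]
After op 6 (cut(6)): [3 6 10 8 2 0 1 4 9 5 7]

Answer: 3 6 10 8 2 0 1 4 9 5 7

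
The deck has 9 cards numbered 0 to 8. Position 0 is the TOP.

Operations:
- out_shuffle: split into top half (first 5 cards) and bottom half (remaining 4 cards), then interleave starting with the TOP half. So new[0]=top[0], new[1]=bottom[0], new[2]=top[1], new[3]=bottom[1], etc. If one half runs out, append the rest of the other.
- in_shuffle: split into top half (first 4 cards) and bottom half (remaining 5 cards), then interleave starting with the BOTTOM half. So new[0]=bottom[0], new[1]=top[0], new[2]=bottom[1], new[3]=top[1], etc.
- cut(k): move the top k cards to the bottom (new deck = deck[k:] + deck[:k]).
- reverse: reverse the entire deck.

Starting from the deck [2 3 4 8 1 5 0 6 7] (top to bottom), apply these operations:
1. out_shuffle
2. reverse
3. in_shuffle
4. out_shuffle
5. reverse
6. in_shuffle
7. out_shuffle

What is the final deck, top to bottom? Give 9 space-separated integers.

After op 1 (out_shuffle): [2 5 3 0 4 6 8 7 1]
After op 2 (reverse): [1 7 8 6 4 0 3 5 2]
After op 3 (in_shuffle): [4 1 0 7 3 8 5 6 2]
After op 4 (out_shuffle): [4 8 1 5 0 6 7 2 3]
After op 5 (reverse): [3 2 7 6 0 5 1 8 4]
After op 6 (in_shuffle): [0 3 5 2 1 7 8 6 4]
After op 7 (out_shuffle): [0 7 3 8 5 6 2 4 1]

Answer: 0 7 3 8 5 6 2 4 1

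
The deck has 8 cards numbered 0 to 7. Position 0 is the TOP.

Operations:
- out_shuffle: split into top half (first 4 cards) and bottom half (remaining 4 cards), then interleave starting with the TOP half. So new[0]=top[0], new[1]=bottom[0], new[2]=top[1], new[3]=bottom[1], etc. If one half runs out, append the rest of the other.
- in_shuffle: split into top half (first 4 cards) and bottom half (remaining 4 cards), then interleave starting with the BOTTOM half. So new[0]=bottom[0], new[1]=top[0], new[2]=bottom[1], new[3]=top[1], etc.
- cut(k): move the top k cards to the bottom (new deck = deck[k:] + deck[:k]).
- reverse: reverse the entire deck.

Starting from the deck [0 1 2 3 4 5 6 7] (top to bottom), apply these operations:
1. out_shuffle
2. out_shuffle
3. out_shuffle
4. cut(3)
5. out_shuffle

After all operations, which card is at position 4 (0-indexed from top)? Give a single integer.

Answer: 5

Derivation:
After op 1 (out_shuffle): [0 4 1 5 2 6 3 7]
After op 2 (out_shuffle): [0 2 4 6 1 3 5 7]
After op 3 (out_shuffle): [0 1 2 3 4 5 6 7]
After op 4 (cut(3)): [3 4 5 6 7 0 1 2]
After op 5 (out_shuffle): [3 7 4 0 5 1 6 2]
Position 4: card 5.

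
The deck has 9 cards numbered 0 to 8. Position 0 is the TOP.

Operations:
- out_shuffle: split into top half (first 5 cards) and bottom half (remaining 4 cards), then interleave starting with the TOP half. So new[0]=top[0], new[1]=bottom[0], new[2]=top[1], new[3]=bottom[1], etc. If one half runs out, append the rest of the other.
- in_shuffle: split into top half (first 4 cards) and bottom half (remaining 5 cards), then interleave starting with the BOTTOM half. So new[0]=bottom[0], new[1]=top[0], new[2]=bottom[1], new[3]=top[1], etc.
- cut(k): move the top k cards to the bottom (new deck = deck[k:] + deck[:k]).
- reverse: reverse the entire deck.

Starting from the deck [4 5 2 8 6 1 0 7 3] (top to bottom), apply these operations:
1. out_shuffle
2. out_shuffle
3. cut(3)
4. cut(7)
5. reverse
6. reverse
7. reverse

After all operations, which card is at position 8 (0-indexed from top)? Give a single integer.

Answer: 7

Derivation:
After op 1 (out_shuffle): [4 1 5 0 2 7 8 3 6]
After op 2 (out_shuffle): [4 7 1 8 5 3 0 6 2]
After op 3 (cut(3)): [8 5 3 0 6 2 4 7 1]
After op 4 (cut(7)): [7 1 8 5 3 0 6 2 4]
After op 5 (reverse): [4 2 6 0 3 5 8 1 7]
After op 6 (reverse): [7 1 8 5 3 0 6 2 4]
After op 7 (reverse): [4 2 6 0 3 5 8 1 7]
Position 8: card 7.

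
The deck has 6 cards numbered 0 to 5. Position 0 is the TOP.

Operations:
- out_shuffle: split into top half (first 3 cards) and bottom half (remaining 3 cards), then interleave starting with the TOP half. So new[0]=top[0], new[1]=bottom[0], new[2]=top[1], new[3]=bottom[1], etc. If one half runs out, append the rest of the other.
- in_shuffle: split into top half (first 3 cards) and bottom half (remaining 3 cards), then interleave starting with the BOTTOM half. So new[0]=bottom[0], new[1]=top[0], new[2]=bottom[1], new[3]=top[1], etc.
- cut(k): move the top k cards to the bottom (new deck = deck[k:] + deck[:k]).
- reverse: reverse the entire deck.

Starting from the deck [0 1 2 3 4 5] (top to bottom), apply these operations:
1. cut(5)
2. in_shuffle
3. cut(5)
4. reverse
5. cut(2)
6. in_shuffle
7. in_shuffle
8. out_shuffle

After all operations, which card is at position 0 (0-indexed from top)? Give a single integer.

After op 1 (cut(5)): [5 0 1 2 3 4]
After op 2 (in_shuffle): [2 5 3 0 4 1]
After op 3 (cut(5)): [1 2 5 3 0 4]
After op 4 (reverse): [4 0 3 5 2 1]
After op 5 (cut(2)): [3 5 2 1 4 0]
After op 6 (in_shuffle): [1 3 4 5 0 2]
After op 7 (in_shuffle): [5 1 0 3 2 4]
After op 8 (out_shuffle): [5 3 1 2 0 4]
Position 0: card 5.

Answer: 5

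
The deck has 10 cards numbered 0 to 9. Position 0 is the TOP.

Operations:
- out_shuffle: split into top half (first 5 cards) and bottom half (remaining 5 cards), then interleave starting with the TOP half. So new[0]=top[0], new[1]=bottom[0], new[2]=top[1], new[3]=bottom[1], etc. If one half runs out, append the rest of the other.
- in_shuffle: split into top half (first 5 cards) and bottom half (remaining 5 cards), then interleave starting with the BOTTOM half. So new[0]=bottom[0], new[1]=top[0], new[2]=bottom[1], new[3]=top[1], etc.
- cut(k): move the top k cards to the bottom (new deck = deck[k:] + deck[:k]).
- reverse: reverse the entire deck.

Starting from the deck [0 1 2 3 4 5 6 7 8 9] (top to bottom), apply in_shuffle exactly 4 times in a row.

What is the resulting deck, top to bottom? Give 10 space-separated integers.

Answer: 8 6 4 2 0 9 7 5 3 1

Derivation:
After op 1 (in_shuffle): [5 0 6 1 7 2 8 3 9 4]
After op 2 (in_shuffle): [2 5 8 0 3 6 9 1 4 7]
After op 3 (in_shuffle): [6 2 9 5 1 8 4 0 7 3]
After op 4 (in_shuffle): [8 6 4 2 0 9 7 5 3 1]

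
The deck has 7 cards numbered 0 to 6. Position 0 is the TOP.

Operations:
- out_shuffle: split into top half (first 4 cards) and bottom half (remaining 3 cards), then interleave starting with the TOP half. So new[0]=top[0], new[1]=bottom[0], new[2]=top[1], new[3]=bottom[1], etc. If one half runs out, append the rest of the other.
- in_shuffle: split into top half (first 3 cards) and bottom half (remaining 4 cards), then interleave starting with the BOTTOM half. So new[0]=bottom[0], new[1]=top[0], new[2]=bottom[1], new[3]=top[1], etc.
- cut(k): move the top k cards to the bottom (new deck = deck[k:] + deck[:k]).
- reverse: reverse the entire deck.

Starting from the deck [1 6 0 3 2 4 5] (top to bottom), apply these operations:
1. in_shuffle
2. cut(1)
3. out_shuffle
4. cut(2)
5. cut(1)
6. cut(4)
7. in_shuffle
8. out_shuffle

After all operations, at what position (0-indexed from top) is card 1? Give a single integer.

Answer: 2

Derivation:
After op 1 (in_shuffle): [3 1 2 6 4 0 5]
After op 2 (cut(1)): [1 2 6 4 0 5 3]
After op 3 (out_shuffle): [1 0 2 5 6 3 4]
After op 4 (cut(2)): [2 5 6 3 4 1 0]
After op 5 (cut(1)): [5 6 3 4 1 0 2]
After op 6 (cut(4)): [1 0 2 5 6 3 4]
After op 7 (in_shuffle): [5 1 6 0 3 2 4]
After op 8 (out_shuffle): [5 3 1 2 6 4 0]
Card 1 is at position 2.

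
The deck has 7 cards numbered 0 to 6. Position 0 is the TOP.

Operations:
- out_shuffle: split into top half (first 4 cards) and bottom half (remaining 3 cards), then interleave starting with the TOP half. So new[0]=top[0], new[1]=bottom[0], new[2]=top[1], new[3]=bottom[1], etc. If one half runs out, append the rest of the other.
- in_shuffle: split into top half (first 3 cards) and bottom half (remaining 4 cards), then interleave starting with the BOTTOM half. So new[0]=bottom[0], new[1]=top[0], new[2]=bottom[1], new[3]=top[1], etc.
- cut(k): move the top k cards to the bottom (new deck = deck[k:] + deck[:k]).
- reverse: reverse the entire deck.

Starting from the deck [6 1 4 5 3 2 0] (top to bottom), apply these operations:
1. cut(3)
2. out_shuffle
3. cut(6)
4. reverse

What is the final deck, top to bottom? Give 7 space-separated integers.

Answer: 4 2 1 3 6 5 0

Derivation:
After op 1 (cut(3)): [5 3 2 0 6 1 4]
After op 2 (out_shuffle): [5 6 3 1 2 4 0]
After op 3 (cut(6)): [0 5 6 3 1 2 4]
After op 4 (reverse): [4 2 1 3 6 5 0]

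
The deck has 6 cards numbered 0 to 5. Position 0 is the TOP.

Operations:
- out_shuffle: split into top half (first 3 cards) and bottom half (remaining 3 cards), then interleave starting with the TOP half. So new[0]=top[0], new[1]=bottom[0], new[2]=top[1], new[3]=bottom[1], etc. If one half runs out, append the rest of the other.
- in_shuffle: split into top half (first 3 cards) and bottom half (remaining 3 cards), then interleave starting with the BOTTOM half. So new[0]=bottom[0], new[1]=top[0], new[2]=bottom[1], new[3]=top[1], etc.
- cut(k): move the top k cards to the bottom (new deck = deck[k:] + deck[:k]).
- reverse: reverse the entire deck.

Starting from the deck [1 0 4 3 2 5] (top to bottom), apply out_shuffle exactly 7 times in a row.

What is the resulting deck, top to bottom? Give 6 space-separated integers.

Answer: 1 4 2 0 3 5

Derivation:
After op 1 (out_shuffle): [1 3 0 2 4 5]
After op 2 (out_shuffle): [1 2 3 4 0 5]
After op 3 (out_shuffle): [1 4 2 0 3 5]
After op 4 (out_shuffle): [1 0 4 3 2 5]
After op 5 (out_shuffle): [1 3 0 2 4 5]
After op 6 (out_shuffle): [1 2 3 4 0 5]
After op 7 (out_shuffle): [1 4 2 0 3 5]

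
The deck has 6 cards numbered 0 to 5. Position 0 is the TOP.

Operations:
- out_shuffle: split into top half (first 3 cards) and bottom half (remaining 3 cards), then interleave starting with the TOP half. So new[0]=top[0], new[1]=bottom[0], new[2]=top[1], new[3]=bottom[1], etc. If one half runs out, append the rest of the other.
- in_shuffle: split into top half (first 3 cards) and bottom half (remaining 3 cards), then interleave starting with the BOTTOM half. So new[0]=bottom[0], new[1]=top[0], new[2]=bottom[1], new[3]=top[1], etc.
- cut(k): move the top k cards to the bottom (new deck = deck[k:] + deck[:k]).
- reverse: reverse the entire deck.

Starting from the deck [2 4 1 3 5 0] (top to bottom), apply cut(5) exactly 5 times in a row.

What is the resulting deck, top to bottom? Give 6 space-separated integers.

Answer: 4 1 3 5 0 2

Derivation:
After op 1 (cut(5)): [0 2 4 1 3 5]
After op 2 (cut(5)): [5 0 2 4 1 3]
After op 3 (cut(5)): [3 5 0 2 4 1]
After op 4 (cut(5)): [1 3 5 0 2 4]
After op 5 (cut(5)): [4 1 3 5 0 2]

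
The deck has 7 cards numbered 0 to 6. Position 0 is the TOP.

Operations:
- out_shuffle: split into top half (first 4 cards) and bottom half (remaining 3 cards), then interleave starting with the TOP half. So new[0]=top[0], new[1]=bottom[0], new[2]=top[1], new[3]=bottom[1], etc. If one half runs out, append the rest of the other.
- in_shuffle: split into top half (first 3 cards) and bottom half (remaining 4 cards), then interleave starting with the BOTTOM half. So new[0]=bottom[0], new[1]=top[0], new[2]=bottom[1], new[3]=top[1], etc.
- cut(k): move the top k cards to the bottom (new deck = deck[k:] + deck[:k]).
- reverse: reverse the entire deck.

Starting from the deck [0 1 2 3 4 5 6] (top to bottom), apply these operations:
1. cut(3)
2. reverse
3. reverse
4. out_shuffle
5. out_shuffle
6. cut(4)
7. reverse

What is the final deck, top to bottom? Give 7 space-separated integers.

After op 1 (cut(3)): [3 4 5 6 0 1 2]
After op 2 (reverse): [2 1 0 6 5 4 3]
After op 3 (reverse): [3 4 5 6 0 1 2]
After op 4 (out_shuffle): [3 0 4 1 5 2 6]
After op 5 (out_shuffle): [3 5 0 2 4 6 1]
After op 6 (cut(4)): [4 6 1 3 5 0 2]
After op 7 (reverse): [2 0 5 3 1 6 4]

Answer: 2 0 5 3 1 6 4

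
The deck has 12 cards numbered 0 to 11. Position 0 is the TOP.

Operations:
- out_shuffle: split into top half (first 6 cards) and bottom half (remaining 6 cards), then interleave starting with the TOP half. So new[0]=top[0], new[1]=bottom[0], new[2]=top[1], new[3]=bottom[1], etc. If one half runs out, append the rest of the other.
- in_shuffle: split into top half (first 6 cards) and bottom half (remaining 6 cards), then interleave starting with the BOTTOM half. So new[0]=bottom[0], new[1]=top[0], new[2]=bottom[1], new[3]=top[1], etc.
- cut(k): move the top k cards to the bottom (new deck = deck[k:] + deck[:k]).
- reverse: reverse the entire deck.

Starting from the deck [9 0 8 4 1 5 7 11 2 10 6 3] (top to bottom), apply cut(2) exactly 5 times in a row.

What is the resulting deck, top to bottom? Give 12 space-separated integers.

Answer: 6 3 9 0 8 4 1 5 7 11 2 10

Derivation:
After op 1 (cut(2)): [8 4 1 5 7 11 2 10 6 3 9 0]
After op 2 (cut(2)): [1 5 7 11 2 10 6 3 9 0 8 4]
After op 3 (cut(2)): [7 11 2 10 6 3 9 0 8 4 1 5]
After op 4 (cut(2)): [2 10 6 3 9 0 8 4 1 5 7 11]
After op 5 (cut(2)): [6 3 9 0 8 4 1 5 7 11 2 10]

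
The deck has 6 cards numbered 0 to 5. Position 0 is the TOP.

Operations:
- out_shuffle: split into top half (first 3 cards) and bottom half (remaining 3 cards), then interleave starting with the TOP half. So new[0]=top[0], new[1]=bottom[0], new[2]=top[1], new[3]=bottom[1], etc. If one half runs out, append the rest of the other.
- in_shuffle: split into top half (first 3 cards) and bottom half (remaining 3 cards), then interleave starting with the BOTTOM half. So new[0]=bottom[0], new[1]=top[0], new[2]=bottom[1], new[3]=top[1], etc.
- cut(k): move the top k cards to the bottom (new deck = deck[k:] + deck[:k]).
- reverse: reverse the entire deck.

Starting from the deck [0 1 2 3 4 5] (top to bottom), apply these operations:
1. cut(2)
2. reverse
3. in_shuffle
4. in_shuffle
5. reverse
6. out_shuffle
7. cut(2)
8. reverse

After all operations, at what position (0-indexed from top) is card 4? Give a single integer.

Answer: 4

Derivation:
After op 1 (cut(2)): [2 3 4 5 0 1]
After op 2 (reverse): [1 0 5 4 3 2]
After op 3 (in_shuffle): [4 1 3 0 2 5]
After op 4 (in_shuffle): [0 4 2 1 5 3]
After op 5 (reverse): [3 5 1 2 4 0]
After op 6 (out_shuffle): [3 2 5 4 1 0]
After op 7 (cut(2)): [5 4 1 0 3 2]
After op 8 (reverse): [2 3 0 1 4 5]
Card 4 is at position 4.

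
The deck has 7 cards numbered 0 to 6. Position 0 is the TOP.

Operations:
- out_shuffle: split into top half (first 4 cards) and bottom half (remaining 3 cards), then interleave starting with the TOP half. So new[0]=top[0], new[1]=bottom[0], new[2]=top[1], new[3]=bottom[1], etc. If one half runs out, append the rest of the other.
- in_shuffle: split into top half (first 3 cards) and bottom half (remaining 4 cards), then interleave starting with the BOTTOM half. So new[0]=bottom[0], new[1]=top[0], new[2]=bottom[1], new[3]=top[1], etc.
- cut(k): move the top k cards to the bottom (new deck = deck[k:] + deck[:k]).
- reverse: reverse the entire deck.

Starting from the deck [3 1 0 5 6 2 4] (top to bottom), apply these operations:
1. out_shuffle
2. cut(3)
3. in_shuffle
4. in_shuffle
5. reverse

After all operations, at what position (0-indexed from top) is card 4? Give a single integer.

After op 1 (out_shuffle): [3 6 1 2 0 4 5]
After op 2 (cut(3)): [2 0 4 5 3 6 1]
After op 3 (in_shuffle): [5 2 3 0 6 4 1]
After op 4 (in_shuffle): [0 5 6 2 4 3 1]
After op 5 (reverse): [1 3 4 2 6 5 0]
Card 4 is at position 2.

Answer: 2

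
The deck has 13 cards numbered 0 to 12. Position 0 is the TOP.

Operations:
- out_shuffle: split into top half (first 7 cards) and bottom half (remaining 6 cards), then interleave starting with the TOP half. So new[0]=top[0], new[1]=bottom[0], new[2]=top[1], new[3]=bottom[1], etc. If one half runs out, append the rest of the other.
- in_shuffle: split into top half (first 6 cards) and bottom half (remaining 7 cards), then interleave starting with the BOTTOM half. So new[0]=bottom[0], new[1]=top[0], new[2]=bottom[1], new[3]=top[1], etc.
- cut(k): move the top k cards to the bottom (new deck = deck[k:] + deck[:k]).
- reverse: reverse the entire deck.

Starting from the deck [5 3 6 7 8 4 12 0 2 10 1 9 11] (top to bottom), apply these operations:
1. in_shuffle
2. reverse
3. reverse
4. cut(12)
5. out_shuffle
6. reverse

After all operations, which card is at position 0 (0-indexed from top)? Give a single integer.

After op 1 (in_shuffle): [12 5 0 3 2 6 10 7 1 8 9 4 11]
After op 2 (reverse): [11 4 9 8 1 7 10 6 2 3 0 5 12]
After op 3 (reverse): [12 5 0 3 2 6 10 7 1 8 9 4 11]
After op 4 (cut(12)): [11 12 5 0 3 2 6 10 7 1 8 9 4]
After op 5 (out_shuffle): [11 10 12 7 5 1 0 8 3 9 2 4 6]
After op 6 (reverse): [6 4 2 9 3 8 0 1 5 7 12 10 11]
Position 0: card 6.

Answer: 6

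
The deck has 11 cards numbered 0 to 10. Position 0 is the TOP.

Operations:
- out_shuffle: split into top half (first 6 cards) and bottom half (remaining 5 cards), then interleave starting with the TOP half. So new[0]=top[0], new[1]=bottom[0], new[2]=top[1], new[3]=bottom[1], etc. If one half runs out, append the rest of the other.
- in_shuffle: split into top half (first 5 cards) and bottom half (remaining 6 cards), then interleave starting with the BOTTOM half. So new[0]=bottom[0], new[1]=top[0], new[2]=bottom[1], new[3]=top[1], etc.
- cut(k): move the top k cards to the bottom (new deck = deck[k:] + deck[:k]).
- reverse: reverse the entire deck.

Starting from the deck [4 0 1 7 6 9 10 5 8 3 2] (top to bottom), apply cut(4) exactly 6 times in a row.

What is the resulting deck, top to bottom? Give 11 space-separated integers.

After op 1 (cut(4)): [6 9 10 5 8 3 2 4 0 1 7]
After op 2 (cut(4)): [8 3 2 4 0 1 7 6 9 10 5]
After op 3 (cut(4)): [0 1 7 6 9 10 5 8 3 2 4]
After op 4 (cut(4)): [9 10 5 8 3 2 4 0 1 7 6]
After op 5 (cut(4)): [3 2 4 0 1 7 6 9 10 5 8]
After op 6 (cut(4)): [1 7 6 9 10 5 8 3 2 4 0]

Answer: 1 7 6 9 10 5 8 3 2 4 0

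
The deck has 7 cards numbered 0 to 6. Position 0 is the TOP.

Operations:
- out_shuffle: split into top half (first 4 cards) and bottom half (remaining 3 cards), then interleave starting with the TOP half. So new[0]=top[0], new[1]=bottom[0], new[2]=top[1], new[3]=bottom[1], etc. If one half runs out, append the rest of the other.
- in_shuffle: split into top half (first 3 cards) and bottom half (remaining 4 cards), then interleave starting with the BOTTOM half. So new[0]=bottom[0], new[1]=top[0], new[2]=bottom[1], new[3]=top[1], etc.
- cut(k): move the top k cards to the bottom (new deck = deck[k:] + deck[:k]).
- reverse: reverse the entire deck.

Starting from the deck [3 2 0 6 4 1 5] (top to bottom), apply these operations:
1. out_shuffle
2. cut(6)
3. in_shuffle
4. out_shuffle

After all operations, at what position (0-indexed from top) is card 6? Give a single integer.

Answer: 2

Derivation:
After op 1 (out_shuffle): [3 4 2 1 0 5 6]
After op 2 (cut(6)): [6 3 4 2 1 0 5]
After op 3 (in_shuffle): [2 6 1 3 0 4 5]
After op 4 (out_shuffle): [2 0 6 4 1 5 3]
Card 6 is at position 2.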